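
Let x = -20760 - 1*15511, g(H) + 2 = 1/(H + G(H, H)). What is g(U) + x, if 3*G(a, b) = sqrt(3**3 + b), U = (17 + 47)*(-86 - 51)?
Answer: -25097620930773/691909157 - 3*I*sqrt(8741)/691909157 ≈ -36273.0 - 4.0537e-7*I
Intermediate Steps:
U = -8768 (U = 64*(-137) = -8768)
G(a, b) = sqrt(27 + b)/3 (G(a, b) = sqrt(3**3 + b)/3 = sqrt(27 + b)/3)
g(H) = -2 + 1/(H + sqrt(27 + H)/3)
x = -36271 (x = -20760 - 15511 = -36271)
g(U) + x = (3 - 6*(-8768) - 2*sqrt(27 - 8768))/(sqrt(27 - 8768) + 3*(-8768)) - 36271 = (3 + 52608 - 2*I*sqrt(8741))/(sqrt(-8741) - 26304) - 36271 = (3 + 52608 - 2*I*sqrt(8741))/(I*sqrt(8741) - 26304) - 36271 = (3 + 52608 - 2*I*sqrt(8741))/(-26304 + I*sqrt(8741)) - 36271 = (52611 - 2*I*sqrt(8741))/(-26304 + I*sqrt(8741)) - 36271 = -36271 + (52611 - 2*I*sqrt(8741))/(-26304 + I*sqrt(8741))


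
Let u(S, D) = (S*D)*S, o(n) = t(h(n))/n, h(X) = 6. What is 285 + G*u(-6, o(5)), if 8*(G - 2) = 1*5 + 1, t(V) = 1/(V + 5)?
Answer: 1434/5 ≈ 286.80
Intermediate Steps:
t(V) = 1/(5 + V)
G = 11/4 (G = 2 + (1*5 + 1)/8 = 2 + (5 + 1)/8 = 2 + (1/8)*6 = 2 + 3/4 = 11/4 ≈ 2.7500)
o(n) = 1/(11*n) (o(n) = 1/((5 + 6)*n) = 1/(11*n))
u(S, D) = D*S**2 (u(S, D) = (D*S)*S = D*S**2)
285 + G*u(-6, o(5)) = 285 + 11*(((1/11)/5)*(-6)**2)/4 = 285 + 11*(((1/11)*(1/5))*36)/4 = 285 + 11*((1/55)*36)/4 = 285 + (11/4)*(36/55) = 285 + 9/5 = 1434/5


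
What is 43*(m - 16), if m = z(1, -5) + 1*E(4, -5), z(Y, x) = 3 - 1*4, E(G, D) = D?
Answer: -946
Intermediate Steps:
z(Y, x) = -1 (z(Y, x) = 3 - 4 = -1)
m = -6 (m = -1 + 1*(-5) = -1 - 5 = -6)
43*(m - 16) = 43*(-6 - 16) = 43*(-22) = -946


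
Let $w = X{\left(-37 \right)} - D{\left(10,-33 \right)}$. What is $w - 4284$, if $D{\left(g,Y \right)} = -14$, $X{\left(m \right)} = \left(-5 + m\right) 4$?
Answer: $-4438$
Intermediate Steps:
$X{\left(m \right)} = -20 + 4 m$
$w = -154$ ($w = \left(-20 + 4 \left(-37\right)\right) - -14 = \left(-20 - 148\right) + 14 = -168 + 14 = -154$)
$w - 4284 = -154 - 4284 = -4438$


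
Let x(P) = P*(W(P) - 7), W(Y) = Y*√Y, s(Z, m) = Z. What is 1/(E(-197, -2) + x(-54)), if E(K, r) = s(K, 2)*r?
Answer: 193/114940252 - 2187*I*√6/114940252 ≈ 1.6791e-6 - 4.6607e-5*I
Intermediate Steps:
W(Y) = Y^(3/2)
E(K, r) = K*r
x(P) = P*(-7 + P^(3/2)) (x(P) = P*(P^(3/2) - 7) = P*(-7 + P^(3/2)))
1/(E(-197, -2) + x(-54)) = 1/(-197*(-2) - 54*(-7 + (-54)^(3/2))) = 1/(394 - 54*(-7 - 162*I*√6)) = 1/(394 + (378 + 8748*I*√6)) = 1/(772 + 8748*I*√6)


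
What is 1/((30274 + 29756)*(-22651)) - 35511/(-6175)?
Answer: 508270636249/88383069450 ≈ 5.7508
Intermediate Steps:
1/((30274 + 29756)*(-22651)) - 35511/(-6175) = -1/22651/60030 - 35511*(-1/6175) = (1/60030)*(-1/22651) + 1869/325 = -1/1359739530 + 1869/325 = 508270636249/88383069450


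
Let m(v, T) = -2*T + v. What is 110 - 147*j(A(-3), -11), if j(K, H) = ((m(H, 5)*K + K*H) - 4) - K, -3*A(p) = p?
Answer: 5549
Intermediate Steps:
A(p) = -p/3
m(v, T) = v - 2*T
j(K, H) = -4 - K + H*K + K*(-10 + H) (j(K, H) = (((H - 2*5)*K + K*H) - 4) - K = (((H - 10)*K + H*K) - 4) - K = (((-10 + H)*K + H*K) - 4) - K = ((K*(-10 + H) + H*K) - 4) - K = ((H*K + K*(-10 + H)) - 4) - K = (-4 + H*K + K*(-10 + H)) - K = -4 - K + H*K + K*(-10 + H))
110 - 147*j(A(-3), -11) = 110 - 147*(-4 - (-11)*(-3)/3 + 2*(-11)*(-⅓*(-3))) = 110 - 147*(-4 - 11*1 + 2*(-11)*1) = 110 - 147*(-4 - 11 - 22) = 110 - 147*(-37) = 110 + 5439 = 5549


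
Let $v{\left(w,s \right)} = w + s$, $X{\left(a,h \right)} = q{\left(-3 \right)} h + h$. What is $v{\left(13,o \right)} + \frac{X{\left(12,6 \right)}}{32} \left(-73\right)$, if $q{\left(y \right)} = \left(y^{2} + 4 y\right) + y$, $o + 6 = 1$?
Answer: $\frac{1223}{16} \approx 76.438$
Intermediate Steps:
$o = -5$ ($o = -6 + 1 = -5$)
$q{\left(y \right)} = y^{2} + 5 y$
$X{\left(a,h \right)} = - 5 h$ ($X{\left(a,h \right)} = - 3 \left(5 - 3\right) h + h = \left(-3\right) 2 h + h = - 6 h + h = - 5 h$)
$v{\left(w,s \right)} = s + w$
$v{\left(13,o \right)} + \frac{X{\left(12,6 \right)}}{32} \left(-73\right) = \left(-5 + 13\right) + \frac{\left(-5\right) 6}{32} \left(-73\right) = 8 + \left(-30\right) \frac{1}{32} \left(-73\right) = 8 - - \frac{1095}{16} = 8 + \frac{1095}{16} = \frac{1223}{16}$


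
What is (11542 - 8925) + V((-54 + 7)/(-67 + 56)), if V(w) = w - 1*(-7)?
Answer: 28911/11 ≈ 2628.3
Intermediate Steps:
V(w) = 7 + w (V(w) = w + 7 = 7 + w)
(11542 - 8925) + V((-54 + 7)/(-67 + 56)) = (11542 - 8925) + (7 + (-54 + 7)/(-67 + 56)) = 2617 + (7 - 47/(-11)) = 2617 + (7 - 47*(-1/11)) = 2617 + (7 + 47/11) = 2617 + 124/11 = 28911/11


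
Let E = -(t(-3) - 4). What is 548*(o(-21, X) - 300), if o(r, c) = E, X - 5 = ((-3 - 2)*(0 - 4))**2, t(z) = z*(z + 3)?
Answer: -162208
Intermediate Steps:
t(z) = z*(3 + z)
E = 4 (E = -(-3*(3 - 3) - 4) = -(-3*0 - 4) = -(0 - 4) = -1*(-4) = 4)
X = 405 (X = 5 + ((-3 - 2)*(0 - 4))**2 = 5 + (-5*(-4))**2 = 5 + 20**2 = 5 + 400 = 405)
o(r, c) = 4
548*(o(-21, X) - 300) = 548*(4 - 300) = 548*(-296) = -162208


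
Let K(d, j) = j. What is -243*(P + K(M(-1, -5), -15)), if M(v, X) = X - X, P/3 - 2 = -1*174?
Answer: 129033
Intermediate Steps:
P = -516 (P = 6 + 3*(-1*174) = 6 + 3*(-174) = 6 - 522 = -516)
M(v, X) = 0
-243*(P + K(M(-1, -5), -15)) = -243*(-516 - 15) = -243*(-531) = 129033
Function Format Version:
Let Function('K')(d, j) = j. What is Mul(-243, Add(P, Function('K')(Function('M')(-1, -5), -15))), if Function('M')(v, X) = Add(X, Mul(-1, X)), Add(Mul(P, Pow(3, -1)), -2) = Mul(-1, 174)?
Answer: 129033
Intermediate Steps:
P = -516 (P = Add(6, Mul(3, Mul(-1, 174))) = Add(6, Mul(3, -174)) = Add(6, -522) = -516)
Function('M')(v, X) = 0
Mul(-243, Add(P, Function('K')(Function('M')(-1, -5), -15))) = Mul(-243, Add(-516, -15)) = Mul(-243, -531) = 129033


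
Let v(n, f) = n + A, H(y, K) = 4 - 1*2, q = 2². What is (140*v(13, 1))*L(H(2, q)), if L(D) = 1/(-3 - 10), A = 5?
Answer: -2520/13 ≈ -193.85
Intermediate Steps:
q = 4
H(y, K) = 2 (H(y, K) = 4 - 2 = 2)
L(D) = -1/13 (L(D) = 1/(-13) = -1/13)
v(n, f) = 5 + n (v(n, f) = n + 5 = 5 + n)
(140*v(13, 1))*L(H(2, q)) = (140*(5 + 13))*(-1/13) = (140*18)*(-1/13) = 2520*(-1/13) = -2520/13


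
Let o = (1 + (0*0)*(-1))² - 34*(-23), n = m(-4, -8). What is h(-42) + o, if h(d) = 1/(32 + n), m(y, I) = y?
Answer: 21925/28 ≈ 783.04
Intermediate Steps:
n = -4
h(d) = 1/28 (h(d) = 1/(32 - 4) = 1/28)
o = 783 (o = (1 + 0*(-1))² + 782 = (1 + 0)² + 782 = 1² + 782 = 1 + 782 = 783)
h(-42) + o = 1/28 + 783 = 21925/28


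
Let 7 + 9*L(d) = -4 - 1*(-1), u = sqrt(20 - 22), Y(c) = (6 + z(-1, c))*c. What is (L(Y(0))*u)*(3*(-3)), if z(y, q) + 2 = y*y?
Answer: 10*I*sqrt(2) ≈ 14.142*I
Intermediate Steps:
z(y, q) = -2 + y**2 (z(y, q) = -2 + y*y = -2 + y**2)
Y(c) = 5*c (Y(c) = (6 + (-2 + (-1)**2))*c = (6 + (-2 + 1))*c = (6 - 1)*c = 5*c)
u = I*sqrt(2) (u = sqrt(-2) = I*sqrt(2) ≈ 1.4142*I)
L(d) = -10/9 (L(d) = -7/9 + (-4 - 1*(-1))/9 = -7/9 + (-4 + 1)/9 = -7/9 + (1/9)*(-3) = -7/9 - 1/3 = -10/9)
(L(Y(0))*u)*(3*(-3)) = (-10*I*sqrt(2)/9)*(3*(-3)) = -10*I*sqrt(2)/9*(-9) = 10*I*sqrt(2)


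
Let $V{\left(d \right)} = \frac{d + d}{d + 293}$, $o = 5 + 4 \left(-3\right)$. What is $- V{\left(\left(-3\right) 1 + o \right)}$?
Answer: $\frac{20}{283} \approx 0.070671$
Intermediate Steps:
$o = -7$ ($o = 5 - 12 = -7$)
$V{\left(d \right)} = \frac{2 d}{293 + d}$
$- V{\left(\left(-3\right) 1 + o \right)} = - \frac{2 \left(\left(-3\right) 1 - 7\right)}{293 - 10} = - \frac{2 \left(-3 - 7\right)}{293 - 10} = - \frac{2 \left(-10\right)}{293 - 10} = - \frac{2 \left(-10\right)}{283} = \left(-1\right) \left(- \frac{20}{283}\right) = \frac{20}{283}$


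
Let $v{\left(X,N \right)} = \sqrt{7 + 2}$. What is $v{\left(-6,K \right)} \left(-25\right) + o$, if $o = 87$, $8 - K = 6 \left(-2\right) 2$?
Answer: $12$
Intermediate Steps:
$K = 32$ ($K = 8 - 6 \left(-2\right) 2 = 8 - \left(-12\right) 2 = 8 - -24 = 8 + 24 = 32$)
$v{\left(X,N \right)} = 3$ ($v{\left(X,N \right)} = \sqrt{9} = 3$)
$v{\left(-6,K \right)} \left(-25\right) + o = 3 \left(-25\right) + 87 = -75 + 87 = 12$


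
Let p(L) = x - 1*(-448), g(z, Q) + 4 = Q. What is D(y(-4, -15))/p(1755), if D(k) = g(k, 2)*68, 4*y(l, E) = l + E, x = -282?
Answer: -68/83 ≈ -0.81928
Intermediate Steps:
g(z, Q) = -4 + Q
y(l, E) = E/4 + l/4 (y(l, E) = (l + E)/4 = (E + l)/4 = E/4 + l/4)
p(L) = 166 (p(L) = -282 - 1*(-448) = -282 + 448 = 166)
D(k) = -136 (D(k) = (-4 + 2)*68 = -2*68 = -136)
D(y(-4, -15))/p(1755) = -136/166 = -136*1/166 = -68/83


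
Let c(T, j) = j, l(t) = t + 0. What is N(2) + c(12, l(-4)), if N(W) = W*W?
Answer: 0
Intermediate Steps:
N(W) = W²
l(t) = t
N(2) + c(12, l(-4)) = 2² - 4 = 4 - 4 = 0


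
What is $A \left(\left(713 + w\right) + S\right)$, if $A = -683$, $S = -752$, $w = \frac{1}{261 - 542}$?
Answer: $\frac{7485680}{281} \approx 26639.0$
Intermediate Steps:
$w = - \frac{1}{281}$ ($w = \frac{1}{-281} = - \frac{1}{281} \approx -0.0035587$)
$A \left(\left(713 + w\right) + S\right) = - 683 \left(\left(713 - \frac{1}{281}\right) - 752\right) = - 683 \left(\frac{200352}{281} - 752\right) = \left(-683\right) \left(- \frac{10960}{281}\right) = \frac{7485680}{281}$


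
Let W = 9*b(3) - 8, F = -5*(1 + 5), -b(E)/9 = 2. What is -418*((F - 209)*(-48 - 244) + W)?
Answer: -29100324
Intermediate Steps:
b(E) = -18 (b(E) = -9*2 = -18)
F = -30 (F = -5*6 = -30)
W = -170 (W = 9*(-18) - 8 = -162 - 8 = -170)
-418*((F - 209)*(-48 - 244) + W) = -418*((-30 - 209)*(-48 - 244) - 170) = -418*(-239*(-292) - 170) = -418*(69788 - 170) = -418*69618 = -29100324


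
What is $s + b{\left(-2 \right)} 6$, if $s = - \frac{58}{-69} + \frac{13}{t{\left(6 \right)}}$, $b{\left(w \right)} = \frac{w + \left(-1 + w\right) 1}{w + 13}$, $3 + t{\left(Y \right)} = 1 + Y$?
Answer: $\frac{4139}{3036} \approx 1.3633$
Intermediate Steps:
$t{\left(Y \right)} = -2 + Y$ ($t{\left(Y \right)} = -3 + \left(1 + Y\right) = -2 + Y$)
$b{\left(w \right)} = \frac{-1 + 2 w}{13 + w}$ ($b{\left(w \right)} = \frac{w + \left(-1 + w\right)}{13 + w} = \frac{-1 + 2 w}{13 + w}$)
$s = \frac{1129}{276}$ ($s = - \frac{58}{-69} + \frac{13}{-2 + 6} = \left(-58\right) \left(- \frac{1}{69}\right) + \frac{13}{4} = \frac{58}{69} + 13 \cdot \frac{1}{4} = \frac{58}{69} + \frac{13}{4} = \frac{1129}{276} \approx 4.0906$)
$s + b{\left(-2 \right)} 6 = \frac{1129}{276} + \frac{-1 + 2 \left(-2\right)}{13 - 2} \cdot 6 = \frac{1129}{276} + \frac{-1 - 4}{11} \cdot 6 = \frac{1129}{276} + \frac{1}{11} \left(-5\right) 6 = \frac{1129}{276} - \frac{30}{11} = \frac{4139}{3036}$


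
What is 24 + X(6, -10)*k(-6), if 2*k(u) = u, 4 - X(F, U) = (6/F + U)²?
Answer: 255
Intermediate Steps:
X(F, U) = 4 - (U + 6/F)² (X(F, U) = 4 - (6/F + U)² = 4 - (U + 6/F)²)
k(u) = u/2
24 + X(6, -10)*k(-6) = 24 + (4 - 1*(6 + 6*(-10))²/6²)*((½)*(-6)) = 24 + (4 - 1*1/36*(6 - 60)²)*(-3) = 24 + (4 - 1*1/36*(-54)²)*(-3) = 24 + (4 - 1*1/36*2916)*(-3) = 24 + (4 - 81)*(-3) = 24 - 77*(-3) = 24 + 231 = 255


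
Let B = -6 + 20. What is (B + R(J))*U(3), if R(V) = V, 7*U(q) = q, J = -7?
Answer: 3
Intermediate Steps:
U(q) = q/7
B = 14
(B + R(J))*U(3) = (14 - 7)*((⅐)*3) = 7*(3/7) = 3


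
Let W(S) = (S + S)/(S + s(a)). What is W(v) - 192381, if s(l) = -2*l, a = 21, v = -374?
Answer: -20007437/104 ≈ -1.9238e+5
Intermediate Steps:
W(S) = 2*S/(-42 + S) (W(S) = (S + S)/(S - 2*21) = (2*S)/(S - 42) = (2*S)/(-42 + S) = 2*S/(-42 + S))
W(v) - 192381 = 2*(-374)/(-42 - 374) - 192381 = 2*(-374)/(-416) - 192381 = 2*(-374)*(-1/416) - 192381 = 187/104 - 192381 = -20007437/104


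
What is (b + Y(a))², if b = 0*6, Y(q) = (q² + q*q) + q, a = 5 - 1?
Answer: 1296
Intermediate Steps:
a = 4
Y(q) = q + 2*q² (Y(q) = (q² + q²) + q = 2*q² + q = q + 2*q²)
b = 0
(b + Y(a))² = (0 + 4*(1 + 2*4))² = (0 + 4*(1 + 8))² = (0 + 4*9)² = (0 + 36)² = 36² = 1296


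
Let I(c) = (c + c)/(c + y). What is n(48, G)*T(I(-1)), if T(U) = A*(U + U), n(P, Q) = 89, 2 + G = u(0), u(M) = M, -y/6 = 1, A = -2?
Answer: -712/7 ≈ -101.71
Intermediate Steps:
y = -6 (y = -6*1 = -6)
G = -2 (G = -2 + 0 = -2)
I(c) = 2*c/(-6 + c) (I(c) = (c + c)/(c - 6) = (2*c)/(-6 + c) = 2*c/(-6 + c))
T(U) = -4*U (T(U) = -2*(U + U) = -4*U)
n(48, G)*T(I(-1)) = 89*(-8*(-1)/(-6 - 1)) = 89*(-8*(-1)/(-7)) = 89*(-8*(-1)*(-1)/7) = 89*(-4*2/7) = 89*(-8/7) = -712/7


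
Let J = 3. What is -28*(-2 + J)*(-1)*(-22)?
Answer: -616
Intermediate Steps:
-28*(-2 + J)*(-1)*(-22) = -28*(-2 + 3)*(-1)*(-22) = -28*(-1)*(-22) = 28*(-22) = -616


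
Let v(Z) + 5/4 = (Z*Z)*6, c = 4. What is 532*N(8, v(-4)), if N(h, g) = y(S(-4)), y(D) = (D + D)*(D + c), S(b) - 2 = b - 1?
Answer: -3192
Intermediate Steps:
S(b) = 1 + b (S(b) = 2 + (b - 1) = 2 + (-1 + b) = 1 + b)
y(D) = 2*D*(4 + D) (y(D) = (D + D)*(D + 4) = (2*D)*(4 + D) = 2*D*(4 + D))
v(Z) = -5/4 + 6*Z² (v(Z) = -5/4 + (Z*Z)*6 = -5/4 + Z²*6 = -5/4 + 6*Z²)
N(h, g) = -6 (N(h, g) = 2*(1 - 4)*(4 + (1 - 4)) = 2*(-3)*(4 - 3) = 2*(-3)*1 = -6)
532*N(8, v(-4)) = 532*(-6) = -3192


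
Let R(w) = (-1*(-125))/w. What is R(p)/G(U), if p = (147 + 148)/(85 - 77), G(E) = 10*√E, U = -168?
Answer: -5*I*√42/1239 ≈ -0.026153*I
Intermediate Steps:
p = 295/8 ≈ 36.875
R(w) = 125/w
R(p)/G(U) = (125/(295/8))/((10*√(-168))) = (125*(8/295))/((10*(2*I*√42))) = 200/(59*((20*I*√42))) = 200*(-I*√42/840)/59 = -5*I*√42/1239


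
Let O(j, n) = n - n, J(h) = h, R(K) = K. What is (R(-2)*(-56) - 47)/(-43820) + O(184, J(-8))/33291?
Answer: -13/8764 ≈ -0.0014833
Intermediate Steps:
O(j, n) = 0
(R(-2)*(-56) - 47)/(-43820) + O(184, J(-8))/33291 = (-2*(-56) - 47)/(-43820) + 0/33291 = (112 - 47)*(-1/43820) + 0*(1/33291) = 65*(-1/43820) + 0 = -13/8764 + 0 = -13/8764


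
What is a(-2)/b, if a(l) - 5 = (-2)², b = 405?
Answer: 1/45 ≈ 0.022222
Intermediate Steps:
a(l) = 9 (a(l) = 5 + (-2)² = 5 + 4 = 9)
a(-2)/b = 9/405 = 9*(1/405) = 1/45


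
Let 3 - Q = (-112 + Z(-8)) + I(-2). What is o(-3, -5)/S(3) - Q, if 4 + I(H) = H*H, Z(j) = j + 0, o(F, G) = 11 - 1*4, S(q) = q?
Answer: -362/3 ≈ -120.67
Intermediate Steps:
o(F, G) = 7 (o(F, G) = 11 - 4 = 7)
Z(j) = j
I(H) = -4 + H**2 (I(H) = -4 + H*H = -4 + H**2)
Q = 123 (Q = 3 - ((-112 - 8) + (-4 + (-2)**2)) = 3 - (-120 + (-4 + 4)) = 3 - (-120 + 0) = 3 - 1*(-120) = 3 + 120 = 123)
o(-3, -5)/S(3) - Q = 7/3 - 1*123 = 7*(1/3) - 123 = 7/3 - 123 = -362/3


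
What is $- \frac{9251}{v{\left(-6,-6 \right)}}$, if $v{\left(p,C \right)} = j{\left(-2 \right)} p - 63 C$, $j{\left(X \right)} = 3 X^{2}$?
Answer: $- \frac{9251}{306} \approx -30.232$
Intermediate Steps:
$v{\left(p,C \right)} = - 63 C + 12 p$ ($v{\left(p,C \right)} = 3 \left(-2\right)^{2} p - 63 C = 3 \cdot 4 p - 63 C = 12 p - 63 C = - 63 C + 12 p$)
$- \frac{9251}{v{\left(-6,-6 \right)}} = - \frac{9251}{\left(-63\right) \left(-6\right) + 12 \left(-6\right)} = - \frac{9251}{378 - 72} = - \frac{9251}{306}$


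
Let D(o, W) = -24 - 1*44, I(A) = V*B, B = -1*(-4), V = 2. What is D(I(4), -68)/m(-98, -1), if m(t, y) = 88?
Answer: -17/22 ≈ -0.77273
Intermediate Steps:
B = 4
I(A) = 8 (I(A) = 2*4 = 8)
D(o, W) = -68 (D(o, W) = -24 - 44 = -68)
D(I(4), -68)/m(-98, -1) = -68/88 = -68*1/88 = -17/22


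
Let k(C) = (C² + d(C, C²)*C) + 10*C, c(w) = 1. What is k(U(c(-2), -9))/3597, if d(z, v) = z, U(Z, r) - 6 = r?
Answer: -4/1199 ≈ -0.0033361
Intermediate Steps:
U(Z, r) = 6 + r
k(C) = 2*C² + 10*C (k(C) = (C² + C*C) + 10*C = (C² + C²) + 10*C = 2*C² + 10*C)
k(U(c(-2), -9))/3597 = (2*(6 - 9)*(5 + (6 - 9)))/3597 = (2*(-3)*(5 - 3))*(1/3597) = (2*(-3)*2)*(1/3597) = -12*1/3597 = -4/1199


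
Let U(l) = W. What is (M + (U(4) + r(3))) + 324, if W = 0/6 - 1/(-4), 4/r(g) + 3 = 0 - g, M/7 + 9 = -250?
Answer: -17873/12 ≈ -1489.4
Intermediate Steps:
M = -1813 (M = -63 + 7*(-250) = -63 - 1750 = -1813)
r(g) = 4/(-3 - g) (r(g) = 4/(-3 + (0 - g)) = 4/(-3 - g))
W = 1/4 (W = 0*(1/6) - 1*(-1/4) = 0 + 1/4 = 1/4 ≈ 0.25000)
U(l) = 1/4
(M + (U(4) + r(3))) + 324 = (-1813 + (1/4 - 4/(3 + 3))) + 324 = (-1813 + (1/4 - 4/6)) + 324 = (-1813 + (1/4 - 4*1/6)) + 324 = (-1813 + (1/4 - 2/3)) + 324 = (-1813 - 5/12) + 324 = -21761/12 + 324 = -17873/12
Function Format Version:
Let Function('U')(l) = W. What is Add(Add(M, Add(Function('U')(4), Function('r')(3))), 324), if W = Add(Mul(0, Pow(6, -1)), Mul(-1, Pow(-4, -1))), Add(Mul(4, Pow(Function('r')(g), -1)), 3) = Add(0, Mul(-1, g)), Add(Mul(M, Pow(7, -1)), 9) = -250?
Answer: Rational(-17873, 12) ≈ -1489.4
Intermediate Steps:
M = -1813 (M = Add(-63, Mul(7, -250)) = Add(-63, -1750) = -1813)
Function('r')(g) = Mul(4, Pow(Add(-3, Mul(-1, g)), -1)) (Function('r')(g) = Mul(4, Pow(Add(-3, Add(0, Mul(-1, g))), -1)) = Mul(4, Pow(Add(-3, Mul(-1, g)), -1)))
W = Rational(1, 4) (W = Add(Mul(0, Rational(1, 6)), Mul(-1, Rational(-1, 4))) = Add(0, Rational(1, 4)) = Rational(1, 4) ≈ 0.25000)
Function('U')(l) = Rational(1, 4)
Add(Add(M, Add(Function('U')(4), Function('r')(3))), 324) = Add(Add(-1813, Add(Rational(1, 4), Mul(-4, Pow(Add(3, 3), -1)))), 324) = Add(Add(-1813, Add(Rational(1, 4), Mul(-4, Pow(6, -1)))), 324) = Add(Add(-1813, Add(Rational(1, 4), Mul(-4, Rational(1, 6)))), 324) = Add(Add(-1813, Add(Rational(1, 4), Rational(-2, 3))), 324) = Add(Add(-1813, Rational(-5, 12)), 324) = Add(Rational(-21761, 12), 324) = Rational(-17873, 12)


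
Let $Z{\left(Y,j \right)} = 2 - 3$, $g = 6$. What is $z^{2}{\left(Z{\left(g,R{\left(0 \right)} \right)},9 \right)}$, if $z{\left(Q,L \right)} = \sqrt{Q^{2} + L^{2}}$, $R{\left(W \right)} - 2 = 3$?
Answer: $82$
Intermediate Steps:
$R{\left(W \right)} = 5$ ($R{\left(W \right)} = 2 + 3 = 5$)
$Z{\left(Y,j \right)} = -1$ ($Z{\left(Y,j \right)} = 2 - 3 = -1$)
$z{\left(Q,L \right)} = \sqrt{L^{2} + Q^{2}}$
$z^{2}{\left(Z{\left(g,R{\left(0 \right)} \right)},9 \right)} = \left(\sqrt{9^{2} + \left(-1\right)^{2}}\right)^{2} = \left(\sqrt{81 + 1}\right)^{2} = \left(\sqrt{82}\right)^{2} = 82$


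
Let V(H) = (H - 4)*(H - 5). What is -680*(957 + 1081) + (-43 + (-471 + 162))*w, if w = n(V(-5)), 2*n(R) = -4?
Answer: -1385136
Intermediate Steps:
V(H) = (-5 + H)*(-4 + H) (V(H) = (-4 + H)*(-5 + H) = (-5 + H)*(-4 + H))
n(R) = -2 (n(R) = (½)*(-4) = -2)
w = -2
-680*(957 + 1081) + (-43 + (-471 + 162))*w = -680*(957 + 1081) + (-43 + (-471 + 162))*(-2) = -680*2038 + (-43 - 309)*(-2) = -1385840 - 352*(-2) = -1385840 + 704 = -1385136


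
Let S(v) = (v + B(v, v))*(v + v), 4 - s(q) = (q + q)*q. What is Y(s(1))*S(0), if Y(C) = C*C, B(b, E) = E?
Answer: 0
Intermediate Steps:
s(q) = 4 - 2*q² (s(q) = 4 - (q + q)*q = 4 - 2*q*q = 4 - 2*q²)
Y(C) = C²
S(v) = 4*v² (S(v) = (v + v)*(v + v) = (2*v)*(2*v) = 4*v²)
Y(s(1))*S(0) = (4 - 2*1²)²*(4*0²) = (4 - 2*1)²*(4*0) = (4 - 2)²*0 = 2²*0 = 4*0 = 0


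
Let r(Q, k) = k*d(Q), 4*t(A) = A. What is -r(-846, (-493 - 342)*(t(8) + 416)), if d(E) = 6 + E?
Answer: -293185200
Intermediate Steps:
t(A) = A/4
r(Q, k) = k*(6 + Q)
-r(-846, (-493 - 342)*(t(8) + 416)) = -(-493 - 342)*((¼)*8 + 416)*(6 - 846) = -(-835*(2 + 416))*(-840) = -(-835*418)*(-840) = -(-349030)*(-840) = -1*293185200 = -293185200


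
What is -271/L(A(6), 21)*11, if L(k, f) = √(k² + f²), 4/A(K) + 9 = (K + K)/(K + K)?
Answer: -5962*√1765/1765 ≈ -141.91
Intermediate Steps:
A(K) = -½ (A(K) = 4/(-9 + (K + K)/(K + K)) = 4/(-9 + (2*K)/((2*K))) = 4/(-9 + (2*K)*(1/(2*K))) = 4/(-9 + 1) = 4/(-8) = 4*(-⅛) = -½)
L(k, f) = √(f² + k²)
-271/L(A(6), 21)*11 = -271/√(21² + (-½)²)*11 = -271/√(441 + ¼)*11 = -271*2*√1765/1765*11 = -542*√1765/1765*11 = -5962*√1765/1765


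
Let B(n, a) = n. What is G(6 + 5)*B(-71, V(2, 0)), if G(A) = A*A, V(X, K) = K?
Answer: -8591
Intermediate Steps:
G(A) = A²
G(6 + 5)*B(-71, V(2, 0)) = (6 + 5)²*(-71) = 11²*(-71) = 121*(-71) = -8591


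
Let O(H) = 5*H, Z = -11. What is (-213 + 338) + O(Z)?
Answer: 70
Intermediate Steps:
(-213 + 338) + O(Z) = (-213 + 338) + 5*(-11) = 125 - 55 = 70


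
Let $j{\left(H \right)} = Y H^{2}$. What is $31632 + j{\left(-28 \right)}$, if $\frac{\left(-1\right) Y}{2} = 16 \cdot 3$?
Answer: $-43632$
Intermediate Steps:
$Y = -96$ ($Y = - 2 \cdot 16 \cdot 3 = \left(-2\right) 48 = -96$)
$j{\left(H \right)} = - 96 H^{2}$
$31632 + j{\left(-28 \right)} = 31632 - 96 \left(-28\right)^{2} = 31632 - 75264 = -43632$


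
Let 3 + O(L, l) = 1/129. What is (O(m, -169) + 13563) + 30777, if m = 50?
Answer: 5719474/129 ≈ 44337.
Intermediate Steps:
O(L, l) = -386/129 (O(L, l) = -3 + 1/129 = -386/129)
(O(m, -169) + 13563) + 30777 = (-386/129 + 13563) + 30777 = 1749241/129 + 30777 = 5719474/129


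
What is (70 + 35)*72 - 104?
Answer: 7456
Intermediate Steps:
(70 + 35)*72 - 104 = 105*72 - 104 = 7560 - 104 = 7456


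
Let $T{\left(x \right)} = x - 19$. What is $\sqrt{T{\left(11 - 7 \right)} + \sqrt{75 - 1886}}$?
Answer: $\sqrt{-15 + i \sqrt{1811}} \approx 3.8809 + 5.4828 i$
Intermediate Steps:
$T{\left(x \right)} = -19 + x$
$\sqrt{T{\left(11 - 7 \right)} + \sqrt{75 - 1886}} = \sqrt{\left(-19 + \left(11 - 7\right)\right) + \sqrt{75 - 1886}} = \sqrt{\left(-19 + \left(11 - 7\right)\right) + \sqrt{-1811}} = \sqrt{\left(-19 + 4\right) + i \sqrt{1811}} = \sqrt{-15 + i \sqrt{1811}}$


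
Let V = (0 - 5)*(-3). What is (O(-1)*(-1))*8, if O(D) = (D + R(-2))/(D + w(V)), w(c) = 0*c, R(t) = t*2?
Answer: -40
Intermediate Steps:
R(t) = 2*t
V = 15 (V = -5*(-3) = 15)
w(c) = 0
O(D) = (-4 + D)/D (O(D) = (D + 2*(-2))/(D + 0) = (D - 4)/D = (-4 + D)/D)
(O(-1)*(-1))*8 = (((-4 - 1)/(-1))*(-1))*8 = (-1*(-5)*(-1))*8 = (5*(-1))*8 = -5*8 = -40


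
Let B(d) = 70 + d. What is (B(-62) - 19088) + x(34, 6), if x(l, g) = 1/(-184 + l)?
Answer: -2862001/150 ≈ -19080.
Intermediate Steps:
(B(-62) - 19088) + x(34, 6) = ((70 - 62) - 19088) + 1/(-184 + 34) = (8 - 19088) + 1/(-150) = -19080 - 1/150 = -2862001/150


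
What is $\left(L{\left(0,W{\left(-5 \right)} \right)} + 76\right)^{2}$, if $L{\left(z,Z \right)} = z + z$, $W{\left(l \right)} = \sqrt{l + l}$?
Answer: $5776$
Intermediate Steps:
$W{\left(l \right)} = \sqrt{2} \sqrt{l}$ ($W{\left(l \right)} = \sqrt{2 l} = \sqrt{2} \sqrt{l}$)
$L{\left(z,Z \right)} = 2 z$
$\left(L{\left(0,W{\left(-5 \right)} \right)} + 76\right)^{2} = \left(2 \cdot 0 + 76\right)^{2} = \left(0 + 76\right)^{2} = 76^{2} = 5776$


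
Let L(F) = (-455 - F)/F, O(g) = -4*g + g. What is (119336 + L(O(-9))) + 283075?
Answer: 10864615/27 ≈ 4.0239e+5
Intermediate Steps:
O(g) = -3*g
L(F) = (-455 - F)/F
(119336 + L(O(-9))) + 283075 = (119336 + (-455 - (-3)*(-9))/((-3*(-9)))) + 283075 = (119336 + (-455 - 1*27)/27) + 283075 = (119336 + (-455 - 27)/27) + 283075 = (119336 + (1/27)*(-482)) + 283075 = (119336 - 482/27) + 283075 = 3221590/27 + 283075 = 10864615/27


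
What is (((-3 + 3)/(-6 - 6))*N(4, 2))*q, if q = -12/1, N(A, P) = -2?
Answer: 0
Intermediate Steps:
q = -12 (q = -12*1 = -12)
(((-3 + 3)/(-6 - 6))*N(4, 2))*q = (((-3 + 3)/(-6 - 6))*(-2))*(-12) = ((0/(-12))*(-2))*(-12) = ((0*(-1/12))*(-2))*(-12) = (0*(-2))*(-12) = 0*(-12) = 0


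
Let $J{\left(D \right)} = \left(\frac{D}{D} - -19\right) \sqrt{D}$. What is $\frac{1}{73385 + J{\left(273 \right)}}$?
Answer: $\frac{1129}{82849985} - \frac{4 \sqrt{273}}{1077049805} \approx 1.3566 \cdot 10^{-5}$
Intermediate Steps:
$J{\left(D \right)} = 20 \sqrt{D}$ ($J{\left(D \right)} = \left(1 + 19\right) \sqrt{D} = 20 \sqrt{D}$)
$\frac{1}{73385 + J{\left(273 \right)}} = \frac{1}{73385 + 20 \sqrt{273}}$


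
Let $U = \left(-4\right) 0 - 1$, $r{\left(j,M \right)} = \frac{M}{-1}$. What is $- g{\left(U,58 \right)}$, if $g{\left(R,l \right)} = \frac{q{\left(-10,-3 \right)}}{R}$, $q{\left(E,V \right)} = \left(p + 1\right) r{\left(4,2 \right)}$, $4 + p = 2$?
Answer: $2$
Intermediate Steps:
$r{\left(j,M \right)} = - M$ ($r{\left(j,M \right)} = M \left(-1\right) = - M$)
$p = -2$ ($p = -4 + 2 = -2$)
$q{\left(E,V \right)} = 2$ ($q{\left(E,V \right)} = \left(-2 + 1\right) \left(\left(-1\right) 2\right) = \left(-1\right) \left(-2\right) = 2$)
$U = -1$ ($U = 0 - 1 = -1$)
$g{\left(R,l \right)} = \frac{2}{R}$
$- g{\left(U,58 \right)} = - \frac{2}{-1} = - 2 \left(-1\right) = \left(-1\right) \left(-2\right) = 2$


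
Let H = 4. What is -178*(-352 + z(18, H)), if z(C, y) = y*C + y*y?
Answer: 46992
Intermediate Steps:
z(C, y) = y² + C*y (z(C, y) = C*y + y² = y² + C*y)
-178*(-352 + z(18, H)) = -178*(-352 + 4*(18 + 4)) = -178*(-352 + 4*22) = -178*(-352 + 88) = -178*(-264) = 46992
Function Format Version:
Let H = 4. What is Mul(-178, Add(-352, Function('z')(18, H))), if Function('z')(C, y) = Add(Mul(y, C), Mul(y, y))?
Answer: 46992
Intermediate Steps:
Function('z')(C, y) = Add(Pow(y, 2), Mul(C, y)) (Function('z')(C, y) = Add(Mul(C, y), Pow(y, 2)) = Add(Pow(y, 2), Mul(C, y)))
Mul(-178, Add(-352, Function('z')(18, H))) = Mul(-178, Add(-352, Mul(4, Add(18, 4)))) = Mul(-178, Add(-352, Mul(4, 22))) = Mul(-178, Add(-352, 88)) = Mul(-178, -264) = 46992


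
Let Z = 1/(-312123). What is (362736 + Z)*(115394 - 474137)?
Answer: -1934107339586741/14863 ≈ -1.3013e+11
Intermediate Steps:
Z = -1/312123 ≈ -3.2039e-6
(362736 + Z)*(115394 - 474137) = (362736 - 1/312123)*(115394 - 474137) = (113218248527/312123)*(-358743) = -1934107339586741/14863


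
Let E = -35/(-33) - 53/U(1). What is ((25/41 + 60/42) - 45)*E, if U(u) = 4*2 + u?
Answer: 654860/3157 ≈ 207.43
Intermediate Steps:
U(u) = 8 + u
E = -478/99 (E = -35/(-33) - 53/(8 + 1) = -35*(-1/33) - 53/9 = 35/33 - 53*⅑ = 35/33 - 53/9 = -478/99 ≈ -4.8283)
((25/41 + 60/42) - 45)*E = ((25/41 + 60/42) - 45)*(-478/99) = ((25*(1/41) + 60*(1/42)) - 45)*(-478/99) = ((25/41 + 10/7) - 45)*(-478/99) = (585/287 - 45)*(-478/99) = -12330/287*(-478/99) = 654860/3157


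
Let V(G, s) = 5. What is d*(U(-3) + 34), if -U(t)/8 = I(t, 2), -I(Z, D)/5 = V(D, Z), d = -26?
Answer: -6084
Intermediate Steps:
I(Z, D) = -25 (I(Z, D) = -5*5 = -25)
U(t) = 200 (U(t) = -8*(-25) = 200)
d*(U(-3) + 34) = -26*(200 + 34) = -26*234 = -6084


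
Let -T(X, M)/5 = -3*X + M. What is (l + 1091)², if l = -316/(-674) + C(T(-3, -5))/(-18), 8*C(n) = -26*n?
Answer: 43546075113025/36796356 ≈ 1.1834e+6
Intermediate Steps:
T(X, M) = -5*M + 15*X (T(X, M) = -5*(-3*X + M) = -5*(M - 3*X) = -5*M + 15*X)
C(n) = -13*n/4 (C(n) = (-26*n)/8 = -13*n/4)
l = -19061/6066 (l = -316/(-674) - 13*(-5*(-5) + 15*(-3))/4/(-18) = -316*(-1/674) - 13*(25 - 45)/4*(-1/18) = 158/337 - 13/4*(-20)*(-1/18) = 158/337 + 65*(-1/18) = 158/337 - 65/18 = -19061/6066 ≈ -3.1423)
(l + 1091)² = (-19061/6066 + 1091)² = (6598945/6066)² = 43546075113025/36796356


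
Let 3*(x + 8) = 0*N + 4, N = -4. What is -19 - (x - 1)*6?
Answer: 27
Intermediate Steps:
x = -20/3 (x = -8 + (0*(-4) + 4)/3 = -8 + (0 + 4)/3 = -8 + (⅓)*4 = -8 + 4/3 = -20/3 ≈ -6.6667)
-19 - (x - 1)*6 = -19 - (-20/3 - 1)*6 = -19 - 1*(-23/3)*6 = -19 + (23/3)*6 = -19 + 46 = 27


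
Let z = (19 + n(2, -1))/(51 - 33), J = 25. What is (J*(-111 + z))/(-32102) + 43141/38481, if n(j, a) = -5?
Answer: 2236423373/1852975593 ≈ 1.2069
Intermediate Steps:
z = 7/9 (z = (19 - 5)/(51 - 33) = 14/18 = 14*(1/18) = 7/9 ≈ 0.77778)
(J*(-111 + z))/(-32102) + 43141/38481 = (25*(-111 + 7/9))/(-32102) + 43141/38481 = (25*(-992/9))*(-1/32102) + 43141*(1/38481) = -24800/9*(-1/32102) + 43141/38481 = 12400/144459 + 43141/38481 = 2236423373/1852975593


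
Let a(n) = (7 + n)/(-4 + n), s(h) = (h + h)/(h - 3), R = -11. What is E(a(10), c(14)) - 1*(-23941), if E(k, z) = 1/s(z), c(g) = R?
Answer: 263358/11 ≈ 23942.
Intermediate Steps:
s(h) = 2*h/(-3 + h) (s(h) = (2*h)/(-3 + h) = 2*h/(-3 + h))
a(n) = (7 + n)/(-4 + n)
c(g) = -11
E(k, z) = (-3 + z)/(2*z) (E(k, z) = 1/(2*z/(-3 + z)) = (-3 + z)/(2*z))
E(a(10), c(14)) - 1*(-23941) = (1/2)*(-3 - 11)/(-11) - 1*(-23941) = (1/2)*(-1/11)*(-14) + 23941 = 7/11 + 23941 = 263358/11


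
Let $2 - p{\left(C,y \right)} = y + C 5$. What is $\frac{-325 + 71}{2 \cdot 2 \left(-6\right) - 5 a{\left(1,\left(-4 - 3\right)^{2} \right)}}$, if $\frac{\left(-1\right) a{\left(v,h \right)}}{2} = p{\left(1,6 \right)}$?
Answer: $\frac{127}{57} \approx 2.2281$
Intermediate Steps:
$p{\left(C,y \right)} = 2 - y - 5 C$ ($p{\left(C,y \right)} = 2 - \left(y + C 5\right) = 2 - \left(y + 5 C\right) = 2 - y - 5 C$)
$a{\left(v,h \right)} = 18$ ($a{\left(v,h \right)} = - 2 \left(2 - 6 - 5\right) = \left(-2\right) \left(-9\right) = 18$)
$\frac{-325 + 71}{2 \cdot 2 \left(-6\right) - 5 a{\left(1,\left(-4 - 3\right)^{2} \right)}} = \frac{-325 + 71}{2 \cdot 2 \left(-6\right) + \left(0 - 90\right)} = - \frac{254}{4 \left(-6\right) + \left(0 - 90\right)} = - \frac{254}{-24 - 90} = - \frac{254}{-114} = \left(-254\right) \left(- \frac{1}{114}\right) = \frac{127}{57}$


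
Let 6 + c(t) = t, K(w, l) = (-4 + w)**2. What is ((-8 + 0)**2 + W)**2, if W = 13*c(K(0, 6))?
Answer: 37636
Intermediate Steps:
c(t) = -6 + t
W = 130 (W = 13*(-6 + (-4 + 0)**2) = 13*(-6 + (-4)**2) = 13*(-6 + 16) = 13*10 = 130)
((-8 + 0)**2 + W)**2 = ((-8 + 0)**2 + 130)**2 = ((-8)**2 + 130)**2 = (64 + 130)**2 = 194**2 = 37636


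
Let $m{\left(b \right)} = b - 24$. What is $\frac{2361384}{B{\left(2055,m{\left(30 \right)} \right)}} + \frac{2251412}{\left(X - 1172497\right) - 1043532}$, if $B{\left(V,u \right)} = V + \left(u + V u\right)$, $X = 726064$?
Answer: $\frac{2531575484}{15571595} \approx 162.58$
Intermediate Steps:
$m{\left(b \right)} = -24 + b$
$B{\left(V,u \right)} = V + u + V u$
$\frac{2361384}{B{\left(2055,m{\left(30 \right)} \right)}} + \frac{2251412}{\left(X - 1172497\right) - 1043532} = \frac{2361384}{2055 + \left(-24 + 30\right) + 2055 \left(-24 + 30\right)} + \frac{2251412}{\left(726064 - 1172497\right) - 1043532} = \frac{2361384}{2055 + 6 + 2055 \cdot 6} + \frac{2251412}{-446433 - 1043532} = \frac{2361384}{2055 + 6 + 12330} + \frac{2251412}{-1489965} = \frac{2361384}{14391} + 2251412 \left(- \frac{1}{1489965}\right) = 2361384 \cdot \frac{1}{14391} - \frac{132436}{87645} = \frac{262376}{1599} - \frac{132436}{87645} = \frac{2531575484}{15571595}$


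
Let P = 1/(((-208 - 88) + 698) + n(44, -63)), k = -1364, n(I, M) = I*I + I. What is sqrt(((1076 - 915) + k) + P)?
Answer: I*sqrt(6825728190)/2382 ≈ 34.684*I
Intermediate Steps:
n(I, M) = I + I**2 (n(I, M) = I**2 + I = I + I**2)
P = 1/2382 (P = 1/(((-208 - 88) + 698) + 44*(1 + 44)) = 1/((-296 + 698) + 44*45) = 1/(402 + 1980) = 1/2382 ≈ 0.00041982)
sqrt(((1076 - 915) + k) + P) = sqrt(((1076 - 915) - 1364) + 1/2382) = sqrt((161 - 1364) + 1/2382) = sqrt(-1203 + 1/2382) = sqrt(-2865545/2382) = I*sqrt(6825728190)/2382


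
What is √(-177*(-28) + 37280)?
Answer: 2*√10559 ≈ 205.51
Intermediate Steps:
√(-177*(-28) + 37280) = √(4956 + 37280) = √42236 = 2*√10559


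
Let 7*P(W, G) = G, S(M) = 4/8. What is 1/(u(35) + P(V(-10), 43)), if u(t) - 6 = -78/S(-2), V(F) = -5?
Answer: -7/1007 ≈ -0.0069513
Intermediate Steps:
S(M) = 1/2 (S(M) = 4*(1/8) = 1/2)
u(t) = -150 (u(t) = 6 - 78/1/2 = 6 - 78*2 = 6 - 156 = -150)
P(W, G) = G/7
1/(u(35) + P(V(-10), 43)) = 1/(-150 + (1/7)*43) = 1/(-150 + 43/7) = 1/(-1007/7) = -7/1007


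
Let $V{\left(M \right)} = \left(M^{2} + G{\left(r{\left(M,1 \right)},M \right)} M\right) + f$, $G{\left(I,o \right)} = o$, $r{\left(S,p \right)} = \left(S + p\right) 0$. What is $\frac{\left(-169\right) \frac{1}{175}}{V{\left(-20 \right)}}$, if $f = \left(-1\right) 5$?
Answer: $- \frac{169}{139125} \approx -0.0012147$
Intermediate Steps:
$r{\left(S,p \right)} = 0$
$f = -5$
$V{\left(M \right)} = -5 + 2 M^{2}$ ($V{\left(M \right)} = \left(M^{2} + M M\right) - 5 = \left(M^{2} + M^{2}\right) - 5 = 2 M^{2} - 5 = -5 + 2 M^{2}$)
$\frac{\left(-169\right) \frac{1}{175}}{V{\left(-20 \right)}} = \frac{\left(-169\right) \frac{1}{175}}{-5 + 2 \left(-20\right)^{2}} = \frac{\left(-169\right) \frac{1}{175}}{-5 + 2 \cdot 400} = - \frac{169}{175 \left(-5 + 800\right)} = - \frac{169}{175 \cdot 795} = \left(- \frac{169}{175}\right) \frac{1}{795} = - \frac{169}{139125}$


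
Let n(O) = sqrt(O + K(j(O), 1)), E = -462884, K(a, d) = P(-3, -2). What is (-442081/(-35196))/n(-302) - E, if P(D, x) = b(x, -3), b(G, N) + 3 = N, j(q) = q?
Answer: 462884 - 442081*I*sqrt(77)/5420184 ≈ 4.6288e+5 - 0.7157*I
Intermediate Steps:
b(G, N) = -3 + N
P(D, x) = -6 (P(D, x) = -3 - 3 = -6)
K(a, d) = -6
n(O) = sqrt(-6 + O) (n(O) = sqrt(O - 6) = sqrt(-6 + O))
(-442081/(-35196))/n(-302) - E = (-442081/(-35196))/(sqrt(-6 - 302)) - 1*(-462884) = (-442081*(-1/35196))/(sqrt(-308)) + 462884 = 442081/(35196*((2*I*sqrt(77)))) + 462884 = 442081*(-I*sqrt(77)/154)/35196 + 462884 = -442081*I*sqrt(77)/5420184 + 462884 = 462884 - 442081*I*sqrt(77)/5420184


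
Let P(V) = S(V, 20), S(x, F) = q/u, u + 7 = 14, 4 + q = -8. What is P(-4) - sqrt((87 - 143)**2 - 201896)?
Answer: -12/7 - 2*I*sqrt(49690) ≈ -1.7143 - 445.83*I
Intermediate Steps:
q = -12 (q = -4 - 8 = -12)
u = 7 (u = -7 + 14 = 7)
S(x, F) = -12/7
P(V) = -12/7
P(-4) - sqrt((87 - 143)**2 - 201896) = -12/7 - sqrt((87 - 143)**2 - 201896) = -12/7 - sqrt((-56)**2 - 201896) = -12/7 - sqrt(3136 - 201896) = -12/7 - sqrt(-198760) = -12/7 - 2*I*sqrt(49690)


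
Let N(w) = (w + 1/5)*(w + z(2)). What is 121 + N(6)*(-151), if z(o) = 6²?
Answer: -195997/5 ≈ -39199.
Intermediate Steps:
z(o) = 36
N(w) = (36 + w)*(⅕ + w) (N(w) = (w + 1/5)*(w + 36) = (w + ⅕)*(36 + w) = (⅕ + w)*(36 + w) = (36 + w)*(⅕ + w))
121 + N(6)*(-151) = 121 + (36/5 + 6² + (181/5)*6)*(-151) = 121 + (36/5 + 36 + 1086/5)*(-151) = 121 + (1302/5)*(-151) = 121 - 196602/5 = -195997/5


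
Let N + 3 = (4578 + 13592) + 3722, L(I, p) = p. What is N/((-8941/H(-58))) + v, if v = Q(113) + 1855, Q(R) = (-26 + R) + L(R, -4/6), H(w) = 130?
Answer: 43535674/26823 ≈ 1623.1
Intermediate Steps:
Q(R) = -80/3 + R (Q(R) = (-26 + R) - 4/6 = (-26 + R) - 4*⅙ = (-26 + R) - ⅔ = -80/3 + R)
N = 21889 (N = -3 + ((4578 + 13592) + 3722) = -3 + (18170 + 3722) = -3 + 21892 = 21889)
v = 5824/3 (v = (-80/3 + 113) + 1855 = 259/3 + 1855 = 5824/3 ≈ 1941.3)
N/((-8941/H(-58))) + v = 21889/((-8941/130)) + 5824/3 = 21889/((-8941*1/130)) + 5824/3 = 21889/(-8941/130) + 5824/3 = 21889*(-130/8941) + 5824/3 = -2845570/8941 + 5824/3 = 43535674/26823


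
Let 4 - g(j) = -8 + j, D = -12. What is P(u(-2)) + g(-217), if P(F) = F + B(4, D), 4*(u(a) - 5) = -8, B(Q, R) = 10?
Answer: 242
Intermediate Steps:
u(a) = 3 (u(a) = 5 + (¼)*(-8) = 5 - 2 = 3)
P(F) = 10 + F (P(F) = F + 10 = 10 + F)
g(j) = 12 - j (g(j) = 4 - (-8 + j) = 4 + (8 - j) = 12 - j)
P(u(-2)) + g(-217) = (10 + 3) + (12 - 1*(-217)) = 13 + (12 + 217) = 13 + 229 = 242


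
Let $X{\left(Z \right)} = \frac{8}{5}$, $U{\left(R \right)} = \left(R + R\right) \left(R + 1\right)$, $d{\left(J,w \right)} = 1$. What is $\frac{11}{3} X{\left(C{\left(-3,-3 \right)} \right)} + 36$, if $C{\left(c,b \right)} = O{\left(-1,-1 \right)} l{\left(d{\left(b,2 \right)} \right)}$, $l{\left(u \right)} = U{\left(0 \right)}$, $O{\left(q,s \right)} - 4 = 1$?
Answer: $\frac{628}{15} \approx 41.867$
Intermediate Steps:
$O{\left(q,s \right)} = 5$ ($O{\left(q,s \right)} = 4 + 1 = 5$)
$U{\left(R \right)} = 2 R \left(1 + R\right)$
$l{\left(u \right)} = 0$ ($l{\left(u \right)} = 2 \cdot 0 \left(1 + 0\right) = 2 \cdot 0 \cdot 1 = 0$)
$C{\left(c,b \right)} = 0$ ($C{\left(c,b \right)} = 5 \cdot 0 = 0$)
$X{\left(Z \right)} = \frac{8}{5}$ ($X{\left(Z \right)} = 8 \cdot \frac{1}{5} = \frac{8}{5}$)
$\frac{11}{3} X{\left(C{\left(-3,-3 \right)} \right)} + 36 = \frac{11}{3} \cdot \frac{8}{5} + 36 = \frac{88}{15} + 36 = \frac{628}{15}$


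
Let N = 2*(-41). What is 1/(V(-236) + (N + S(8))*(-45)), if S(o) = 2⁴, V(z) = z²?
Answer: 1/58666 ≈ 1.7046e-5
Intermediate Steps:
N = -82
S(o) = 16
1/(V(-236) + (N + S(8))*(-45)) = 1/((-236)² + (-82 + 16)*(-45)) = 1/(55696 - 66*(-45)) = 1/(55696 + 2970) = 1/58666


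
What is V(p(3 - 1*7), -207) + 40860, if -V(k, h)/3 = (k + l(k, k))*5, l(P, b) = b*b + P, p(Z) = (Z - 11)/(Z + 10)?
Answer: 163365/4 ≈ 40841.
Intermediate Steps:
p(Z) = (-11 + Z)/(10 + Z)
l(P, b) = P + b² (l(P, b) = b² + P = P + b²)
V(k, h) = -30*k - 15*k² (V(k, h) = -3*(k + (k + k²))*5 = -3*(k² + 2*k)*5 = -3*(5*k² + 10*k) = -30*k - 15*k²)
V(p(3 - 1*7), -207) + 40860 = 15*((-11 + (3 - 1*7))/(10 + (3 - 1*7)))*(-2 - (-11 + (3 - 1*7))/(10 + (3 - 1*7))) + 40860 = 15*((-11 + (3 - 7))/(10 + (3 - 7)))*(-2 - (-11 + (3 - 7))/(10 + (3 - 7))) + 40860 = 15*((-11 - 4)/(10 - 4))*(-2 - (-11 - 4)/(10 - 4)) + 40860 = 15*(-15/6)*(-2 - (-15)/6) + 40860 = 15*((⅙)*(-15))*(-2 - (-15)/6) + 40860 = 15*(-5/2)*(-2 - 1*(-5/2)) + 40860 = 15*(-5/2)*(-2 + 5/2) + 40860 = 15*(-5/2)*(½) + 40860 = -75/4 + 40860 = 163365/4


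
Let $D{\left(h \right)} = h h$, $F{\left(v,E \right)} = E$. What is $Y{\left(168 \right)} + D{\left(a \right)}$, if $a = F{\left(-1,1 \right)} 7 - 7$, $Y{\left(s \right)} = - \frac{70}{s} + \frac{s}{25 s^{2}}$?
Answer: $- \frac{583}{1400} \approx -0.41643$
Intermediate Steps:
$Y{\left(s \right)} = - \frac{1749}{25 s}$ ($Y{\left(s \right)} = - \frac{70}{s} + s \frac{1}{25 s^{2}} = - \frac{70}{s} + \frac{1}{25 s} = - \frac{1749}{25 s}$)
$a = 0$ ($a = 1 \cdot 7 - 7 = 7 - 7 = 0$)
$D{\left(h \right)} = h^{2}$
$Y{\left(168 \right)} + D{\left(a \right)} = - \frac{1749}{25 \cdot 168} + 0^{2} = \left(- \frac{1749}{25}\right) \frac{1}{168} + 0 = - \frac{583}{1400} + 0 = - \frac{583}{1400}$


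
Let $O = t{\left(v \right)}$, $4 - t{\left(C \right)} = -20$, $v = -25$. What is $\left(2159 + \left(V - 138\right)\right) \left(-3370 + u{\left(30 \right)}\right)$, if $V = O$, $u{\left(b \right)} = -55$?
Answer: $-7004125$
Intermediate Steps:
$t{\left(C \right)} = 24$ ($t{\left(C \right)} = 4 - -20 = 4 + 20 = 24$)
$O = 24$
$V = 24$
$\left(2159 + \left(V - 138\right)\right) \left(-3370 + u{\left(30 \right)}\right) = \left(2159 + \left(24 - 138\right)\right) \left(-3370 - 55\right) = \left(2159 + \left(24 - 138\right)\right) \left(-3425\right) = \left(2159 - 114\right) \left(-3425\right) = 2045 \left(-3425\right) = -7004125$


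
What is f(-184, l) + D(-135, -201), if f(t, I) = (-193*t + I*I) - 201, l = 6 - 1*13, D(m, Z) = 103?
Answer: 35463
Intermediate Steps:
l = -7 (l = 6 - 13 = -7)
f(t, I) = -201 + I² - 193*t (f(t, I) = (-193*t + I²) - 201 = (I² - 193*t) - 201 = -201 + I² - 193*t)
f(-184, l) + D(-135, -201) = (-201 + (-7)² - 193*(-184)) + 103 = (-201 + 49 + 35512) + 103 = 35360 + 103 = 35463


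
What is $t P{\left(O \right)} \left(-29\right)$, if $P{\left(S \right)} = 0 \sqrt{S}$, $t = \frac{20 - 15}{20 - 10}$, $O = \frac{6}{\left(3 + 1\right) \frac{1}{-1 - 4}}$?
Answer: $0$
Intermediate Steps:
$O = - \frac{15}{2}$ ($O = \frac{6}{4 \frac{1}{-5}} = \frac{6}{4 \left(- \frac{1}{5}\right)} = \frac{6}{- \frac{4}{5}} = 6 \left(- \frac{5}{4}\right) = - \frac{15}{2} \approx -7.5$)
$t = \frac{1}{2}$ ($t = \frac{5}{10} = 5 \cdot \frac{1}{10} = \frac{1}{2} \approx 0.5$)
$P{\left(S \right)} = 0$
$t P{\left(O \right)} \left(-29\right) = \frac{1}{2} \cdot 0 \left(-29\right) = 0 \left(-29\right) = 0$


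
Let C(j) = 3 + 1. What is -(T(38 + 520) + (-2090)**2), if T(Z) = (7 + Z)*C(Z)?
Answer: -4370360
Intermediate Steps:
C(j) = 4
T(Z) = 28 + 4*Z (T(Z) = (7 + Z)*4 = 28 + 4*Z)
-(T(38 + 520) + (-2090)**2) = -((28 + 4*(38 + 520)) + (-2090)**2) = -((28 + 4*558) + 4368100) = -((28 + 2232) + 4368100) = -(2260 + 4368100) = -1*4370360 = -4370360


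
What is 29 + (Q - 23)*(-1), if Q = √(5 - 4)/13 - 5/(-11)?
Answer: 7360/143 ≈ 51.469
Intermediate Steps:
Q = 76/143 (Q = √1*(1/13) - 5*(-1/11) = 1*(1/13) + 5/11 = 1/13 + 5/11 = 76/143 ≈ 0.53147)
29 + (Q - 23)*(-1) = 29 + (76/143 - 23)*(-1) = 29 - 3213/143*(-1) = 29 + 3213/143 = 7360/143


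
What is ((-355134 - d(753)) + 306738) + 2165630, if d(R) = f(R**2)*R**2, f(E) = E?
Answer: -321497088847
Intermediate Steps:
d(R) = R**4 (d(R) = R**2*R**2 = R**4)
((-355134 - d(753)) + 306738) + 2165630 = ((-355134 - 1*753**4) + 306738) + 2165630 = ((-355134 - 1*321499206081) + 306738) + 2165630 = ((-355134 - 321499206081) + 306738) + 2165630 = (-321499561215 + 306738) + 2165630 = -321499254477 + 2165630 = -321497088847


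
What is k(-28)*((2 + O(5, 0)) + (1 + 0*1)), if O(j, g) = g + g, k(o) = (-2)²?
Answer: 12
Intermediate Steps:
k(o) = 4
O(j, g) = 2*g
k(-28)*((2 + O(5, 0)) + (1 + 0*1)) = 4*((2 + 2*0) + (1 + 0*1)) = 4*((2 + 0) + (1 + 0)) = 4*(2 + 1) = 4*3 = 12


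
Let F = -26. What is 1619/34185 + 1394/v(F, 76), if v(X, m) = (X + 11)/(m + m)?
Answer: -160963711/11395 ≈ -14126.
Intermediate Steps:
v(X, m) = (11 + X)/(2*m) (v(X, m) = (11 + X)/((2*m)) = (11 + X)*(1/(2*m)) = (11 + X)/(2*m))
1619/34185 + 1394/v(F, 76) = 1619/34185 + 1394/(((1/2)*(11 - 26)/76)) = 1619*(1/34185) + 1394/(((1/2)*(1/76)*(-15))) = 1619/34185 + 1394/(-15/152) = 1619/34185 + 1394*(-152/15) = 1619/34185 - 211888/15 = -160963711/11395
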